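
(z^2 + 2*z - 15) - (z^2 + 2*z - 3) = -12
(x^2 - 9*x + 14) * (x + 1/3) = x^3 - 26*x^2/3 + 11*x + 14/3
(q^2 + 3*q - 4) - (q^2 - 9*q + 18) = 12*q - 22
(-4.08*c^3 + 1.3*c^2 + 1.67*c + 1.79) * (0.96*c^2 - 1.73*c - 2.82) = -3.9168*c^5 + 8.3064*c^4 + 10.8598*c^3 - 4.8367*c^2 - 7.8061*c - 5.0478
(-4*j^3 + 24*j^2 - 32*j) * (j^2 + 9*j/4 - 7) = -4*j^5 + 15*j^4 + 50*j^3 - 240*j^2 + 224*j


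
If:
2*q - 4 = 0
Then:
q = 2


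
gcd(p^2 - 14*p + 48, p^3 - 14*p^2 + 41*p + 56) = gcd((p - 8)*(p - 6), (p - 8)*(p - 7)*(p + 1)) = p - 8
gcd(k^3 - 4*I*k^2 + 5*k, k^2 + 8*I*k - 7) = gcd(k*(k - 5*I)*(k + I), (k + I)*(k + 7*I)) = k + I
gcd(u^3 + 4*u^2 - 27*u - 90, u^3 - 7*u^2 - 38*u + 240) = u^2 + u - 30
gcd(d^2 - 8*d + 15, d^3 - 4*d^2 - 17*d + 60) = d^2 - 8*d + 15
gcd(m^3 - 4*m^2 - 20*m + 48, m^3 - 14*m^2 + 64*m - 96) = m - 6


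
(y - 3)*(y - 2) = y^2 - 5*y + 6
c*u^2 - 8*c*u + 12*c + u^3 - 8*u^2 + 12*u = (c + u)*(u - 6)*(u - 2)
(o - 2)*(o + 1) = o^2 - o - 2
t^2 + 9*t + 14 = (t + 2)*(t + 7)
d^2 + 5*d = d*(d + 5)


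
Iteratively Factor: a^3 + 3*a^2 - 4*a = (a)*(a^2 + 3*a - 4) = a*(a + 4)*(a - 1)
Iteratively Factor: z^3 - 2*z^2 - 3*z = (z)*(z^2 - 2*z - 3) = z*(z + 1)*(z - 3)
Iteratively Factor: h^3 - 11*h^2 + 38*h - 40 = (h - 2)*(h^2 - 9*h + 20) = (h - 5)*(h - 2)*(h - 4)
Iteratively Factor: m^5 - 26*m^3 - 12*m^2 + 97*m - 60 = (m + 4)*(m^4 - 4*m^3 - 10*m^2 + 28*m - 15) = (m + 3)*(m + 4)*(m^3 - 7*m^2 + 11*m - 5) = (m - 5)*(m + 3)*(m + 4)*(m^2 - 2*m + 1) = (m - 5)*(m - 1)*(m + 3)*(m + 4)*(m - 1)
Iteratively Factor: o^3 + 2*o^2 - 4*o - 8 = (o + 2)*(o^2 - 4) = (o - 2)*(o + 2)*(o + 2)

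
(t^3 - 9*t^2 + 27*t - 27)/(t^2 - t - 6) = (t^2 - 6*t + 9)/(t + 2)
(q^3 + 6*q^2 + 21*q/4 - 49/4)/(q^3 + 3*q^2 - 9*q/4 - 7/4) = (2*q + 7)/(2*q + 1)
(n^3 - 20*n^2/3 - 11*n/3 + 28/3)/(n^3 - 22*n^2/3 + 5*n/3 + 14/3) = (3*n + 4)/(3*n + 2)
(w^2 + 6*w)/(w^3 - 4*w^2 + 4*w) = (w + 6)/(w^2 - 4*w + 4)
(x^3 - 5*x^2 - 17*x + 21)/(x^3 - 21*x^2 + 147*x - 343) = (x^2 + 2*x - 3)/(x^2 - 14*x + 49)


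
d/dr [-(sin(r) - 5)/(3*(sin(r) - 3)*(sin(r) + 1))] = (sin(r)^2 - 10*sin(r) + 13)*cos(r)/(3*(sin(r) - 3)^2*(sin(r) + 1)^2)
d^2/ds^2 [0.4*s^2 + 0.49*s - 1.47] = 0.800000000000000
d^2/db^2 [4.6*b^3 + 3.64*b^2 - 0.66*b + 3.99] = 27.6*b + 7.28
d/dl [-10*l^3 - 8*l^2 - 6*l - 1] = -30*l^2 - 16*l - 6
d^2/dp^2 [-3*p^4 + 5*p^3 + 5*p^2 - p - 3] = -36*p^2 + 30*p + 10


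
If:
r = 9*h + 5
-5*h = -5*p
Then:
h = r/9 - 5/9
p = r/9 - 5/9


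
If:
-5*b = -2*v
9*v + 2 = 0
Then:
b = -4/45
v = -2/9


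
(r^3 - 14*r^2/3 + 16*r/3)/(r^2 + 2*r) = (3*r^2 - 14*r + 16)/(3*(r + 2))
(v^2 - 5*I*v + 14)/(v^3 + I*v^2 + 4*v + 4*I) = (v - 7*I)/(v^2 - I*v + 2)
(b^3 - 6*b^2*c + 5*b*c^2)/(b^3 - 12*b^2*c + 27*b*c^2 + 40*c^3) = b*(b - c)/(b^2 - 7*b*c - 8*c^2)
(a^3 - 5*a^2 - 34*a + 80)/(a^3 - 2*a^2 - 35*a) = (a^2 - 10*a + 16)/(a*(a - 7))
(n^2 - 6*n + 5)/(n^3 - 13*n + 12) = (n - 5)/(n^2 + n - 12)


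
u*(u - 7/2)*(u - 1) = u^3 - 9*u^2/2 + 7*u/2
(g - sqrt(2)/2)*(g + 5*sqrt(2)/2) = g^2 + 2*sqrt(2)*g - 5/2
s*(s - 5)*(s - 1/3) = s^3 - 16*s^2/3 + 5*s/3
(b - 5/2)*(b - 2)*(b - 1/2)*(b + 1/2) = b^4 - 9*b^3/2 + 19*b^2/4 + 9*b/8 - 5/4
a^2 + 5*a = a*(a + 5)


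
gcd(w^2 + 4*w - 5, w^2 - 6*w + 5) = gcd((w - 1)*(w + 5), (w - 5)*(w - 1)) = w - 1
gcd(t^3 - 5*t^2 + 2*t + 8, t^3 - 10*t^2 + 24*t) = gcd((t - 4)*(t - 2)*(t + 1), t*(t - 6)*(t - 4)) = t - 4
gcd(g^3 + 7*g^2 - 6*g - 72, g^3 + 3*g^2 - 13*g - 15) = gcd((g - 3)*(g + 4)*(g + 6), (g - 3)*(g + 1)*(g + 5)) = g - 3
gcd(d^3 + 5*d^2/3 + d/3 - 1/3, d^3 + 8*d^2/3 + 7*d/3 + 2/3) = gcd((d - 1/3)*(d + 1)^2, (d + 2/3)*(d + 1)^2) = d^2 + 2*d + 1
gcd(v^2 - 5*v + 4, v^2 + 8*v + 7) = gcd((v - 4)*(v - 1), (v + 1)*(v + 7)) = 1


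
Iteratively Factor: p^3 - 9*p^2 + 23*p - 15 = (p - 3)*(p^2 - 6*p + 5) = (p - 3)*(p - 1)*(p - 5)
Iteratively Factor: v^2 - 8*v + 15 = (v - 3)*(v - 5)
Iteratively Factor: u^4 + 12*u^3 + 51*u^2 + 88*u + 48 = (u + 1)*(u^3 + 11*u^2 + 40*u + 48) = (u + 1)*(u + 4)*(u^2 + 7*u + 12) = (u + 1)*(u + 4)^2*(u + 3)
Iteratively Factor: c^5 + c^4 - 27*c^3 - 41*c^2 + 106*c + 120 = (c - 2)*(c^4 + 3*c^3 - 21*c^2 - 83*c - 60) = (c - 5)*(c - 2)*(c^3 + 8*c^2 + 19*c + 12) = (c - 5)*(c - 2)*(c + 3)*(c^2 + 5*c + 4) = (c - 5)*(c - 2)*(c + 1)*(c + 3)*(c + 4)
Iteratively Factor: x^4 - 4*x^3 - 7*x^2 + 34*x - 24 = (x + 3)*(x^3 - 7*x^2 + 14*x - 8) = (x - 4)*(x + 3)*(x^2 - 3*x + 2) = (x - 4)*(x - 2)*(x + 3)*(x - 1)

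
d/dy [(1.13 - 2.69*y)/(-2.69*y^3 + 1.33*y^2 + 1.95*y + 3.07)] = (-14.4722*y^3 + 12.6968*y^2 - 3.0058*y - 10.4618)/(7.2361*y^6 - 7.1554*y^5 - 8.7221*y^4 - 11.3296*y^3 + 11.9687*y^2 + 11.973*y + 9.4249)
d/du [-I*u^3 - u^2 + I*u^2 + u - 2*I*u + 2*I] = -3*I*u^2 - 2*u*(1 - I) + 1 - 2*I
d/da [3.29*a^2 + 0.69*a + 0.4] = 6.58*a + 0.69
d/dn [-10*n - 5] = -10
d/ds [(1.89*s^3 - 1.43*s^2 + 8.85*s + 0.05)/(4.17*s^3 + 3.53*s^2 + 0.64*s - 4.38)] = (12.6348*s^4 - 71.3898*s^3 - 57.6158*s^2 + 12.1738*s - 38.795)/(17.3889*s^6 + 29.4402*s^5 + 17.7985*s^4 - 32.0108*s^3 - 30.5132*s^2 - 5.6064*s + 19.1844)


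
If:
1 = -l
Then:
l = -1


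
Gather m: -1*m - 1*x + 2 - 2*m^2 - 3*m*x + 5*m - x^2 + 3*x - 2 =-2*m^2 + m*(4 - 3*x) - x^2 + 2*x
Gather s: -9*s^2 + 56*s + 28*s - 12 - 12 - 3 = -9*s^2 + 84*s - 27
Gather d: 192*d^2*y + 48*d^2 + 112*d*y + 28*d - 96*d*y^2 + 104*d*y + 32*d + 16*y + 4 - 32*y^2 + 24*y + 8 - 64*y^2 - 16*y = d^2*(192*y + 48) + d*(-96*y^2 + 216*y + 60) - 96*y^2 + 24*y + 12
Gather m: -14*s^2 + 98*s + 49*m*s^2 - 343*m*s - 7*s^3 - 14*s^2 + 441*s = m*(49*s^2 - 343*s) - 7*s^3 - 28*s^2 + 539*s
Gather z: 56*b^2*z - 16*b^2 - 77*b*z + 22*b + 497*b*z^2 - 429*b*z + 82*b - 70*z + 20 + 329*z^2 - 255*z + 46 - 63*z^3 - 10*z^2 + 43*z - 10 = -16*b^2 + 104*b - 63*z^3 + z^2*(497*b + 319) + z*(56*b^2 - 506*b - 282) + 56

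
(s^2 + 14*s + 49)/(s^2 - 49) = (s + 7)/(s - 7)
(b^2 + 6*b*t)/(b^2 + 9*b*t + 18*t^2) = b/(b + 3*t)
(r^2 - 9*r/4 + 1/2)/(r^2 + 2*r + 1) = (4*r^2 - 9*r + 2)/(4*(r^2 + 2*r + 1))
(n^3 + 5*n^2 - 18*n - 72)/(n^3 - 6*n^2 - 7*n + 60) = (n + 6)/(n - 5)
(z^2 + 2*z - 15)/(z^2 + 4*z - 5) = (z - 3)/(z - 1)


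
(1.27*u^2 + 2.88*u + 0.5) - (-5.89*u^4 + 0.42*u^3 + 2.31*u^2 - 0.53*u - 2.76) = 5.89*u^4 - 0.42*u^3 - 1.04*u^2 + 3.41*u + 3.26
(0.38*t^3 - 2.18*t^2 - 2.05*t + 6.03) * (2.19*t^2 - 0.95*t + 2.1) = 0.8322*t^5 - 5.1352*t^4 - 1.6205*t^3 + 10.5752*t^2 - 10.0335*t + 12.663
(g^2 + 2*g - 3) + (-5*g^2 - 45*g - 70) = -4*g^2 - 43*g - 73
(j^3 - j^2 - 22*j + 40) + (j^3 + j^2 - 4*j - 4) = 2*j^3 - 26*j + 36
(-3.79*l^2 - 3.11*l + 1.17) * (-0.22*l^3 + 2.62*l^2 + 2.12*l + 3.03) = 0.8338*l^5 - 9.2456*l^4 - 16.4404*l^3 - 15.0115*l^2 - 6.9429*l + 3.5451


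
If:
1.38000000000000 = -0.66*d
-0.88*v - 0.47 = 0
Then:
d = -2.09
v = -0.53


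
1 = 1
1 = 1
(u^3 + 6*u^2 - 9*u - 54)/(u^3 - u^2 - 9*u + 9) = (u + 6)/(u - 1)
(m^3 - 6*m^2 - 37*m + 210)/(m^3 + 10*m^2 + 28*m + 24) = (m^2 - 12*m + 35)/(m^2 + 4*m + 4)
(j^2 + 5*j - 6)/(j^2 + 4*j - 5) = (j + 6)/(j + 5)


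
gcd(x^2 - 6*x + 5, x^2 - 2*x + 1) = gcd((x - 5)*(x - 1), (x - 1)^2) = x - 1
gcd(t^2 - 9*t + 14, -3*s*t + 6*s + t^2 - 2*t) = t - 2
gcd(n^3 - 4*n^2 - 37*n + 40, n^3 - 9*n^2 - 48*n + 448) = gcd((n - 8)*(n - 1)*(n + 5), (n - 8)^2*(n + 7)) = n - 8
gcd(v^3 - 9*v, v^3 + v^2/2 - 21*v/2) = v^2 - 3*v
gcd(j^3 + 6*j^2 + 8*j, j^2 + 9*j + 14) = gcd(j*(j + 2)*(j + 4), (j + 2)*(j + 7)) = j + 2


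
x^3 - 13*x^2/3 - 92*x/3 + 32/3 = (x - 8)*(x - 1/3)*(x + 4)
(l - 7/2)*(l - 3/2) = l^2 - 5*l + 21/4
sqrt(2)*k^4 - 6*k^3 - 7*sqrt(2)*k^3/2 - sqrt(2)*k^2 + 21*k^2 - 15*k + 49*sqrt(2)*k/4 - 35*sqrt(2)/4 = (k - 5/2)*(k - 1)*(k - 7*sqrt(2)/2)*(sqrt(2)*k + 1)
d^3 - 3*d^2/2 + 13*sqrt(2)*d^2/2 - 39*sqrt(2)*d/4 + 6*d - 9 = (d - 3/2)*(d + sqrt(2)/2)*(d + 6*sqrt(2))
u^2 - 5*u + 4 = (u - 4)*(u - 1)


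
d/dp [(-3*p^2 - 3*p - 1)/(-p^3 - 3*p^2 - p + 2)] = (-3*p^4 - 6*p^3 - 9*p^2 - 18*p - 7)/(p^6 + 6*p^5 + 11*p^4 + 2*p^3 - 11*p^2 - 4*p + 4)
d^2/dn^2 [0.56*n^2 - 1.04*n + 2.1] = 1.12000000000000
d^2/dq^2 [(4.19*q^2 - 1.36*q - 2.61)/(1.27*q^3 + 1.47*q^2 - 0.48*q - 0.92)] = (13.516102*q^6 - 13.161264*q^5 - 50.424588*q^4 - 11.0462319999999*q^3 - 9.36230999999999*q^2 - 18.283032*q + 0.0317680000000025)/(2.048383*q^9 + 7.112889*q^8 + 5.910453*q^7 - 6.651753*q^6 - 12.53916*q^5 - 1.583028*q^4 + 7.009104*q^3 + 3.09672*q^2 - 1.218816*q - 0.778688)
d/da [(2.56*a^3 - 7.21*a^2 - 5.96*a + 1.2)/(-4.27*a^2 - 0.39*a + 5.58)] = (-10.9312*a^4 - 1.9968*a^3 + 20.2171*a^2 - 70.2156*a - 32.7888)/(18.2329*a^4 + 3.3306*a^3 - 47.5011*a^2 - 4.3524*a + 31.1364)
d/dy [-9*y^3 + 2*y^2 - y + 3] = -27*y^2 + 4*y - 1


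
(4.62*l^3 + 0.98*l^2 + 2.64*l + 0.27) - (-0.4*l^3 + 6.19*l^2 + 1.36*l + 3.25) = 5.02*l^3 - 5.21*l^2 + 1.28*l - 2.98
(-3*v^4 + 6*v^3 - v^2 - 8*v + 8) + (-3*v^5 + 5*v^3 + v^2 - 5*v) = -3*v^5 - 3*v^4 + 11*v^3 - 13*v + 8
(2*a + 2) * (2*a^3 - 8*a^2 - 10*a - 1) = 4*a^4 - 12*a^3 - 36*a^2 - 22*a - 2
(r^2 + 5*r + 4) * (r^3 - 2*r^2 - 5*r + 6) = r^5 + 3*r^4 - 11*r^3 - 27*r^2 + 10*r + 24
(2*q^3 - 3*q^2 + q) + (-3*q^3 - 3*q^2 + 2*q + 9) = -q^3 - 6*q^2 + 3*q + 9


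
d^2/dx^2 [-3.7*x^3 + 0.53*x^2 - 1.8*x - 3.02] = 1.06 - 22.2*x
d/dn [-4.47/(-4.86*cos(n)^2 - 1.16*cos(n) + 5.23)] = (43.4484*cos(n) + 5.1852)*sin(n)/(4.86*cos(n)^2 + 1.16*cos(n) - 5.23)^2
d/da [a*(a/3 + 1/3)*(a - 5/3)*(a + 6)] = 4*a^3/3 + 16*a^2/3 - 34*a/9 - 10/3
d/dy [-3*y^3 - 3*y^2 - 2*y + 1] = -9*y^2 - 6*y - 2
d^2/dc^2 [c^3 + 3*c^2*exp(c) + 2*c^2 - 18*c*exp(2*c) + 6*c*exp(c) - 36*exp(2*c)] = 3*c^2*exp(c) - 72*c*exp(2*c) + 18*c*exp(c) + 6*c - 216*exp(2*c) + 18*exp(c) + 4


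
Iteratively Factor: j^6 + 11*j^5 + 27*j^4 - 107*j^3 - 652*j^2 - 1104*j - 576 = (j + 4)*(j^5 + 7*j^4 - j^3 - 103*j^2 - 240*j - 144) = (j + 3)*(j + 4)*(j^4 + 4*j^3 - 13*j^2 - 64*j - 48) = (j - 4)*(j + 3)*(j + 4)*(j^3 + 8*j^2 + 19*j + 12) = (j - 4)*(j + 3)^2*(j + 4)*(j^2 + 5*j + 4) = (j - 4)*(j + 3)^2*(j + 4)^2*(j + 1)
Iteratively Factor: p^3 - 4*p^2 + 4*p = (p)*(p^2 - 4*p + 4) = p*(p - 2)*(p - 2)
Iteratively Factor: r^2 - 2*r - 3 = (r + 1)*(r - 3)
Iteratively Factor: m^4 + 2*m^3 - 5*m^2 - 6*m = (m + 3)*(m^3 - m^2 - 2*m) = m*(m + 3)*(m^2 - m - 2) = m*(m - 2)*(m + 3)*(m + 1)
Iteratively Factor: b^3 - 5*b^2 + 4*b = (b - 1)*(b^2 - 4*b) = b*(b - 1)*(b - 4)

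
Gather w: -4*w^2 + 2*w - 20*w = -4*w^2 - 18*w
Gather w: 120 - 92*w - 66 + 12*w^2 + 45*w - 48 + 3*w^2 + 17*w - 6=15*w^2 - 30*w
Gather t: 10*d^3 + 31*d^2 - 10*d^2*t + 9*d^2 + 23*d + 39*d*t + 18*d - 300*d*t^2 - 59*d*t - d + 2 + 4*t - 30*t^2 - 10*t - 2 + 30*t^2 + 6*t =10*d^3 + 40*d^2 - 300*d*t^2 + 40*d + t*(-10*d^2 - 20*d)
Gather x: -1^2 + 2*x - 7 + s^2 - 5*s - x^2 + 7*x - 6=s^2 - 5*s - x^2 + 9*x - 14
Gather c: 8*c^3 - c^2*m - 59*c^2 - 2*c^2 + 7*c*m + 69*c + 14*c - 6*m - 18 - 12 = 8*c^3 + c^2*(-m - 61) + c*(7*m + 83) - 6*m - 30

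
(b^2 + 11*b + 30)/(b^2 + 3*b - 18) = (b + 5)/(b - 3)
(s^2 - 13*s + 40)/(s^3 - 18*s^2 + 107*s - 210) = (s - 8)/(s^2 - 13*s + 42)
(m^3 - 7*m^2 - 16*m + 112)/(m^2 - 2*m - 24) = (m^2 - 11*m + 28)/(m - 6)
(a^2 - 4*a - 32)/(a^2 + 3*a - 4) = (a - 8)/(a - 1)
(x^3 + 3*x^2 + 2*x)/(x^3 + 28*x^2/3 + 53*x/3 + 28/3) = 3*x*(x + 2)/(3*x^2 + 25*x + 28)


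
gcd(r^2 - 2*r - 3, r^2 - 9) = r - 3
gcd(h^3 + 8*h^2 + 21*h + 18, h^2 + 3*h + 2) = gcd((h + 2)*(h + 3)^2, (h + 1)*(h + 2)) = h + 2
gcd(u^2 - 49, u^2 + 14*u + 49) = u + 7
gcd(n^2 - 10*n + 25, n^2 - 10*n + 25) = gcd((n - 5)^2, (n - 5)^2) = n^2 - 10*n + 25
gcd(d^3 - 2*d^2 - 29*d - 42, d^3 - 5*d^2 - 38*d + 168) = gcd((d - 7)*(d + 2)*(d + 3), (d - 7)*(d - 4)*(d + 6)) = d - 7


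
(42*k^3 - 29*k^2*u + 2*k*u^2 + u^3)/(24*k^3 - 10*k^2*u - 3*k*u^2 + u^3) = (-21*k^2 + 4*k*u + u^2)/(-12*k^2 - k*u + u^2)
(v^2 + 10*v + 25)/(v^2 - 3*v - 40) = (v + 5)/(v - 8)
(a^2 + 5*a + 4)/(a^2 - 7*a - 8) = (a + 4)/(a - 8)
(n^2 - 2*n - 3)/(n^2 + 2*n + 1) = (n - 3)/(n + 1)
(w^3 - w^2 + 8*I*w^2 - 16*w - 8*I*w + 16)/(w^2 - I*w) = (w^3 + w^2*(-1 + 8*I) - 8*w*(2 + I) + 16)/(w*(w - I))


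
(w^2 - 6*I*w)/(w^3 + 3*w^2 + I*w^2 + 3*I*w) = (w - 6*I)/(w^2 + w*(3 + I) + 3*I)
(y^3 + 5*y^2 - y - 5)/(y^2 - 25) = (y^2 - 1)/(y - 5)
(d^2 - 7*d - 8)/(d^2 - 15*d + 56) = (d + 1)/(d - 7)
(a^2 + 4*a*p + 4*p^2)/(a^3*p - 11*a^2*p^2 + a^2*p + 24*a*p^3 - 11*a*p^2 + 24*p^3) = (a^2 + 4*a*p + 4*p^2)/(p*(a^3 - 11*a^2*p + a^2 + 24*a*p^2 - 11*a*p + 24*p^2))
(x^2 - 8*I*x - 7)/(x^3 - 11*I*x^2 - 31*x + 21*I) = 1/(x - 3*I)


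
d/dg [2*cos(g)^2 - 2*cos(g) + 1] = 2*sin(g) - 2*sin(2*g)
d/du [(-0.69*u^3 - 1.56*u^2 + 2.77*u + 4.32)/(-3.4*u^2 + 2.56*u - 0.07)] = (2.346*u^4 - 3.5328*u^3 + 5.5693*u^2 + 29.5944*u - 11.2531)/(11.56*u^4 - 17.408*u^3 + 7.0296*u^2 - 0.3584*u + 0.0049)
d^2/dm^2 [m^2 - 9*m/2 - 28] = 2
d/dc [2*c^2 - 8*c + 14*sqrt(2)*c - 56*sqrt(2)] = 4*c - 8 + 14*sqrt(2)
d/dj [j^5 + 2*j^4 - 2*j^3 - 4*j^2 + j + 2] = 5*j^4 + 8*j^3 - 6*j^2 - 8*j + 1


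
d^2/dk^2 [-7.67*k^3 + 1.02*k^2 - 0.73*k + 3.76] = 2.04 - 46.02*k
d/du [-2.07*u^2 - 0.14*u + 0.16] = -4.14*u - 0.14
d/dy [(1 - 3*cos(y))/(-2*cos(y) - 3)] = -11*sin(y)/(2*cos(y) + 3)^2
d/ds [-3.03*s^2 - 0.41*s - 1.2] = -6.06*s - 0.41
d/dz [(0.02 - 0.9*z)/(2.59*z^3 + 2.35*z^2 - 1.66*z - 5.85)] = (4.662*z^3 + 1.9596*z^2 - 0.0940000000000001*z + 5.2982)/(6.7081*z^6 + 12.173*z^5 - 3.0763*z^4 - 38.105*z^3 - 24.7394*z^2 + 19.422*z + 34.2225)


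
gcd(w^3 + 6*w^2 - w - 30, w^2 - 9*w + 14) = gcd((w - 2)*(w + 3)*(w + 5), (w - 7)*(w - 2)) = w - 2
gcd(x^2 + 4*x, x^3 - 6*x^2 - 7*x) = x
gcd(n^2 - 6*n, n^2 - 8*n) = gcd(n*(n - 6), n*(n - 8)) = n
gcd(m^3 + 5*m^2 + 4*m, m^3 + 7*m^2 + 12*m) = m^2 + 4*m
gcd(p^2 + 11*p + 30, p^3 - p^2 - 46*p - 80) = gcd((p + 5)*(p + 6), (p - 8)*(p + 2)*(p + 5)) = p + 5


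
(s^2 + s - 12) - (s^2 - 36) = s + 24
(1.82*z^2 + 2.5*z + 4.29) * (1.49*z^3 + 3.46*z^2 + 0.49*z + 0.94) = 2.7118*z^5 + 10.0222*z^4 + 15.9339*z^3 + 17.7792*z^2 + 4.4521*z + 4.0326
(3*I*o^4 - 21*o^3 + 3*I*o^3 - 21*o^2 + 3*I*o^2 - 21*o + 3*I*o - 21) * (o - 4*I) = 3*I*o^5 - 9*o^4 + 3*I*o^4 - 9*o^3 + 87*I*o^3 - 9*o^2 + 87*I*o^2 - 9*o + 84*I*o + 84*I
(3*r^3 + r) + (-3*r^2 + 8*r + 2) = 3*r^3 - 3*r^2 + 9*r + 2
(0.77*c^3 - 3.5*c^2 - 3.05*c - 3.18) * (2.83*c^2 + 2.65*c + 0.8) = 2.1791*c^5 - 7.8645*c^4 - 17.2905*c^3 - 19.8819*c^2 - 10.867*c - 2.544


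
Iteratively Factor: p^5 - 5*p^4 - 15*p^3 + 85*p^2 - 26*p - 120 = (p - 2)*(p^4 - 3*p^3 - 21*p^2 + 43*p + 60) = (p - 2)*(p + 1)*(p^3 - 4*p^2 - 17*p + 60) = (p - 3)*(p - 2)*(p + 1)*(p^2 - p - 20) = (p - 3)*(p - 2)*(p + 1)*(p + 4)*(p - 5)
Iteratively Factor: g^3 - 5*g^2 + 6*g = (g - 3)*(g^2 - 2*g) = g*(g - 3)*(g - 2)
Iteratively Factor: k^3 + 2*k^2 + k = (k + 1)*(k^2 + k) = k*(k + 1)*(k + 1)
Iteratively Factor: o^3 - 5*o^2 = (o)*(o^2 - 5*o) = o*(o - 5)*(o)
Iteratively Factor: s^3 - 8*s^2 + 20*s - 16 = (s - 2)*(s^2 - 6*s + 8) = (s - 2)^2*(s - 4)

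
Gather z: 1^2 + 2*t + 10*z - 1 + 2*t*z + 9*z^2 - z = 2*t + 9*z^2 + z*(2*t + 9)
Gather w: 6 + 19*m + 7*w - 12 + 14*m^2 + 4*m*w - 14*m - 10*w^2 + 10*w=14*m^2 + 5*m - 10*w^2 + w*(4*m + 17) - 6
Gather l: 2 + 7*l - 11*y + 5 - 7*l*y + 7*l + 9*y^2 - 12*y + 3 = l*(14 - 7*y) + 9*y^2 - 23*y + 10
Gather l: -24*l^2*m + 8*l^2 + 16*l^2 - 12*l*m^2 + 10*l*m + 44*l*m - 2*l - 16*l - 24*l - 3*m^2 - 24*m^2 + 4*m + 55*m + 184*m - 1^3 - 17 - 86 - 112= l^2*(24 - 24*m) + l*(-12*m^2 + 54*m - 42) - 27*m^2 + 243*m - 216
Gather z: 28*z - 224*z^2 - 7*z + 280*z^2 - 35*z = 56*z^2 - 14*z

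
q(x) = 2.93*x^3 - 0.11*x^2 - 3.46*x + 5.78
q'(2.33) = 43.75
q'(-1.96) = 30.74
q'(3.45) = 100.40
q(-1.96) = -9.92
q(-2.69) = -42.74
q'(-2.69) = 60.74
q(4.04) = 183.21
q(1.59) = 11.78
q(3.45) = 112.85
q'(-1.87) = 27.69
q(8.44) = 1730.29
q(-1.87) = -7.29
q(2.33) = 34.18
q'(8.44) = 620.83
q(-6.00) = -610.30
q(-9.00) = -2107.96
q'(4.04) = 139.12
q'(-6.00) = 314.30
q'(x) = 8.79*x^2 - 0.22*x - 3.46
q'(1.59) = 18.41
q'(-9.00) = 710.51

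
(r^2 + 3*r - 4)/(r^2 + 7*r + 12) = (r - 1)/(r + 3)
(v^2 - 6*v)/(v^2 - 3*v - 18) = v/(v + 3)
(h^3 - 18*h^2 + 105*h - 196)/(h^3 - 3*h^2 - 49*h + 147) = (h^2 - 11*h + 28)/(h^2 + 4*h - 21)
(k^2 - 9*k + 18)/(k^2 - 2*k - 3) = (k - 6)/(k + 1)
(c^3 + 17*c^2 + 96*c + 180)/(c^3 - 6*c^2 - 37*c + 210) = (c^2 + 11*c + 30)/(c^2 - 12*c + 35)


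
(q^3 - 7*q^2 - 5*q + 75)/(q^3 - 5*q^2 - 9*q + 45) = (q - 5)/(q - 3)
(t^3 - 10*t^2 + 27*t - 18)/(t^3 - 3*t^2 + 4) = (t^3 - 10*t^2 + 27*t - 18)/(t^3 - 3*t^2 + 4)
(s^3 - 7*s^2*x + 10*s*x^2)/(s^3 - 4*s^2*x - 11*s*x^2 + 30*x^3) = s/(s + 3*x)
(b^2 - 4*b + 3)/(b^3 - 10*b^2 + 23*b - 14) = (b - 3)/(b^2 - 9*b + 14)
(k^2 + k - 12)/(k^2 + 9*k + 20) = (k - 3)/(k + 5)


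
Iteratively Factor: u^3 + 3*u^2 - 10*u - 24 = (u + 4)*(u^2 - u - 6) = (u - 3)*(u + 4)*(u + 2)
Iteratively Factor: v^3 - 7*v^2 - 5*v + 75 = (v - 5)*(v^2 - 2*v - 15) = (v - 5)*(v + 3)*(v - 5)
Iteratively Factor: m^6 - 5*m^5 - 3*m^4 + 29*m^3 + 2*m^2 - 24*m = (m - 3)*(m^5 - 2*m^4 - 9*m^3 + 2*m^2 + 8*m) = (m - 3)*(m + 1)*(m^4 - 3*m^3 - 6*m^2 + 8*m) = (m - 3)*(m - 1)*(m + 1)*(m^3 - 2*m^2 - 8*m) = m*(m - 3)*(m - 1)*(m + 1)*(m^2 - 2*m - 8) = m*(m - 4)*(m - 3)*(m - 1)*(m + 1)*(m + 2)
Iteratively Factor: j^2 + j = (j + 1)*(j)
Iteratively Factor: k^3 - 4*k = (k - 2)*(k^2 + 2*k) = (k - 2)*(k + 2)*(k)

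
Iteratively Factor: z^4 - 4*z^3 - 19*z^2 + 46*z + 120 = (z - 4)*(z^3 - 19*z - 30) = (z - 5)*(z - 4)*(z^2 + 5*z + 6) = (z - 5)*(z - 4)*(z + 2)*(z + 3)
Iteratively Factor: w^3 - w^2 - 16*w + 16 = (w + 4)*(w^2 - 5*w + 4) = (w - 1)*(w + 4)*(w - 4)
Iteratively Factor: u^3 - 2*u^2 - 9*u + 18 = (u - 3)*(u^2 + u - 6) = (u - 3)*(u - 2)*(u + 3)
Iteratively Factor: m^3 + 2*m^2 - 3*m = (m - 1)*(m^2 + 3*m) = (m - 1)*(m + 3)*(m)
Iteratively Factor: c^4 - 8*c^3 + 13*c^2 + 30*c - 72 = (c - 3)*(c^3 - 5*c^2 - 2*c + 24) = (c - 3)^2*(c^2 - 2*c - 8) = (c - 4)*(c - 3)^2*(c + 2)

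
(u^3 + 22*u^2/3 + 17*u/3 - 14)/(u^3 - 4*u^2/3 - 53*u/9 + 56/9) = 3*(u + 6)/(3*u - 8)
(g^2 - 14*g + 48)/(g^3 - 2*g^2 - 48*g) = (g - 6)/(g*(g + 6))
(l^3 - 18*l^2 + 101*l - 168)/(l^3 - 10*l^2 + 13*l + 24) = (l - 7)/(l + 1)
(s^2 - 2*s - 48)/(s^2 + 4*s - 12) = (s - 8)/(s - 2)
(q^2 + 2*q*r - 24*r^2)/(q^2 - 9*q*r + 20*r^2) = (q + 6*r)/(q - 5*r)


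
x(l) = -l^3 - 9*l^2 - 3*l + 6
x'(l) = -3*l^2 - 18*l - 3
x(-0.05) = 6.13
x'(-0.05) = -2.11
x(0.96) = -6.06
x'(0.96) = -23.04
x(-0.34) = 6.02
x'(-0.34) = 2.77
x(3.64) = -172.39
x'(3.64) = -108.27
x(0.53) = 1.73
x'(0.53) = -13.38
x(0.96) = -6.06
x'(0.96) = -23.04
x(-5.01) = -79.12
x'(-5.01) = 11.88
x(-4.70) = -74.89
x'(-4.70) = 15.33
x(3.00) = -111.00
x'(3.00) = -84.00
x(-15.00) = 1401.00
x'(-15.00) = -408.00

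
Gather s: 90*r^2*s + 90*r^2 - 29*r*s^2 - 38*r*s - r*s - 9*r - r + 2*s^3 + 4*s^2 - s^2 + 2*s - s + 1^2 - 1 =90*r^2 - 10*r + 2*s^3 + s^2*(3 - 29*r) + s*(90*r^2 - 39*r + 1)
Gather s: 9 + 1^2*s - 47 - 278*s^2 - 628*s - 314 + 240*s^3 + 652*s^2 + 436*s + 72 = 240*s^3 + 374*s^2 - 191*s - 280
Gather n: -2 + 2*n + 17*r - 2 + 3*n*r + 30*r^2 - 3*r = n*(3*r + 2) + 30*r^2 + 14*r - 4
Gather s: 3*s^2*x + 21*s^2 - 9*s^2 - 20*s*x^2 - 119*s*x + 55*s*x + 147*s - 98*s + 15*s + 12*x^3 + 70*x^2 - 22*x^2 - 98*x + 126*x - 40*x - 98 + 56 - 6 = s^2*(3*x + 12) + s*(-20*x^2 - 64*x + 64) + 12*x^3 + 48*x^2 - 12*x - 48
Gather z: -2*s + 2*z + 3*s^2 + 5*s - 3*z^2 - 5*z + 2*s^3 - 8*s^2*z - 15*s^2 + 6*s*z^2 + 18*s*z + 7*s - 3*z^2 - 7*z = 2*s^3 - 12*s^2 + 10*s + z^2*(6*s - 6) + z*(-8*s^2 + 18*s - 10)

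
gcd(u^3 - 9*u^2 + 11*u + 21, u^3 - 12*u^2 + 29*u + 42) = u^2 - 6*u - 7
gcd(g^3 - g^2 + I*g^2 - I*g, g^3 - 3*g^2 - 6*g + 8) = g - 1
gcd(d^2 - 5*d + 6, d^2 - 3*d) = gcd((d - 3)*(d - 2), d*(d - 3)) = d - 3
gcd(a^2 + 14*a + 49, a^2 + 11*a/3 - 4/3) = 1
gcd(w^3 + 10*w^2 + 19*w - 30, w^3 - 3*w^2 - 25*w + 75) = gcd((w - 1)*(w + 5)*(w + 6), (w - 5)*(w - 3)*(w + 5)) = w + 5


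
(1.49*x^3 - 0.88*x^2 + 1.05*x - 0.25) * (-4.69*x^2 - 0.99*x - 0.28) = -6.9881*x^5 + 2.6521*x^4 - 4.4705*x^3 + 0.3794*x^2 - 0.0465*x + 0.07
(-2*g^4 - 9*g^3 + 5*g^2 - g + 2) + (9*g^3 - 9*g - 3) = -2*g^4 + 5*g^2 - 10*g - 1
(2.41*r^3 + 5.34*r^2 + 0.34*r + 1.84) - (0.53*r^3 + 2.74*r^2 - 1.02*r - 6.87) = 1.88*r^3 + 2.6*r^2 + 1.36*r + 8.71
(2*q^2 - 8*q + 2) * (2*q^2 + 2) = 4*q^4 - 16*q^3 + 8*q^2 - 16*q + 4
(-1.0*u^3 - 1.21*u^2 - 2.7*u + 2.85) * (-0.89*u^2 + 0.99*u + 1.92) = 0.89*u^5 + 0.0869*u^4 - 0.7149*u^3 - 7.5327*u^2 - 2.3625*u + 5.472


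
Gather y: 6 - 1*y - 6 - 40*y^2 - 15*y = -40*y^2 - 16*y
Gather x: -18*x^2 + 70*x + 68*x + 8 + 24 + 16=-18*x^2 + 138*x + 48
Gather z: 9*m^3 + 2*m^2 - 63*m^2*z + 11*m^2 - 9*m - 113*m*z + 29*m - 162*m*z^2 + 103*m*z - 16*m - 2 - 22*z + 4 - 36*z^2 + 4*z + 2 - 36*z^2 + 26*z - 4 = 9*m^3 + 13*m^2 + 4*m + z^2*(-162*m - 72) + z*(-63*m^2 - 10*m + 8)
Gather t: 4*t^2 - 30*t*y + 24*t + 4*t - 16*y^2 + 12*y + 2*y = 4*t^2 + t*(28 - 30*y) - 16*y^2 + 14*y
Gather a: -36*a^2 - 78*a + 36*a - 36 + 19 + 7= -36*a^2 - 42*a - 10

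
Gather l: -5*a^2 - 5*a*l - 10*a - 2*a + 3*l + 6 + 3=-5*a^2 - 12*a + l*(3 - 5*a) + 9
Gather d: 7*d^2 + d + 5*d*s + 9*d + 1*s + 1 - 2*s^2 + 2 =7*d^2 + d*(5*s + 10) - 2*s^2 + s + 3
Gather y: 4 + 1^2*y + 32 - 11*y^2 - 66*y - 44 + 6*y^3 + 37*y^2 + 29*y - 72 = 6*y^3 + 26*y^2 - 36*y - 80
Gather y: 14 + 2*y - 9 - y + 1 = y + 6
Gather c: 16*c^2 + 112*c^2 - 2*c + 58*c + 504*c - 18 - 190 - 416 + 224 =128*c^2 + 560*c - 400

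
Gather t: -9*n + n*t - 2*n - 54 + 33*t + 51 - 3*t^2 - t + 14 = -11*n - 3*t^2 + t*(n + 32) + 11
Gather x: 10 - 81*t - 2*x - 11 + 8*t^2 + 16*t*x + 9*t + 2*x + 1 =8*t^2 + 16*t*x - 72*t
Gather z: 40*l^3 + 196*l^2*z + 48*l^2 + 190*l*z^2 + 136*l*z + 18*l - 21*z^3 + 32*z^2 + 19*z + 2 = 40*l^3 + 48*l^2 + 18*l - 21*z^3 + z^2*(190*l + 32) + z*(196*l^2 + 136*l + 19) + 2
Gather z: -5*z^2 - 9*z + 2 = -5*z^2 - 9*z + 2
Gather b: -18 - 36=-54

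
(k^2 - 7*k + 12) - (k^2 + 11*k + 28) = -18*k - 16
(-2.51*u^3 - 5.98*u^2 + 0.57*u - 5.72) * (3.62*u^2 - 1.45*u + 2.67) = -9.0862*u^5 - 18.0081*u^4 + 4.0327*u^3 - 37.4995*u^2 + 9.8159*u - 15.2724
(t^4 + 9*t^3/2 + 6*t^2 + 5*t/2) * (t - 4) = t^5 + t^4/2 - 12*t^3 - 43*t^2/2 - 10*t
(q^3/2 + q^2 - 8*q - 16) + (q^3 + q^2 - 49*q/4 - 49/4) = 3*q^3/2 + 2*q^2 - 81*q/4 - 113/4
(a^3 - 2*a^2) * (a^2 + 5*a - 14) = a^5 + 3*a^4 - 24*a^3 + 28*a^2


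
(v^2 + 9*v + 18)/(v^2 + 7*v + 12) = (v + 6)/(v + 4)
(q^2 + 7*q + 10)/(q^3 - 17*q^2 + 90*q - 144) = (q^2 + 7*q + 10)/(q^3 - 17*q^2 + 90*q - 144)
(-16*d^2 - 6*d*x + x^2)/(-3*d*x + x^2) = (16*d^2 + 6*d*x - x^2)/(x*(3*d - x))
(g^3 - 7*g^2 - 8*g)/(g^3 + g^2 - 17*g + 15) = g*(g^2 - 7*g - 8)/(g^3 + g^2 - 17*g + 15)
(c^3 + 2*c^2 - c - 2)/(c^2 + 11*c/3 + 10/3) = 3*(c^2 - 1)/(3*c + 5)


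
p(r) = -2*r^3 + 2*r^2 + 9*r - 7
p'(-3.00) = -57.00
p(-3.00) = 38.00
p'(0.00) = 9.00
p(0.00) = -7.00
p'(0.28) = 9.65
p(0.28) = -4.37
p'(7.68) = -314.17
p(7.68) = -725.88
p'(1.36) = 3.34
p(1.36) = 3.91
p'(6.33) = -206.09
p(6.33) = -377.16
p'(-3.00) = -57.00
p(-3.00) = 38.00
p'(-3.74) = -89.89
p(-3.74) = 91.94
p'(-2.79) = -48.86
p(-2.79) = 26.89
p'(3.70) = -58.34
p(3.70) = -47.63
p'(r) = -6*r^2 + 4*r + 9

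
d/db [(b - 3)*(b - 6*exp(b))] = b - (b - 3)*(6*exp(b) - 1) - 6*exp(b)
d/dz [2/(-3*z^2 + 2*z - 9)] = 4*(3*z - 1)/(3*z^2 - 2*z + 9)^2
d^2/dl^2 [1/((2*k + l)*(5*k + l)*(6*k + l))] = 2*(1924*k^4 + 1848*k^3*l + 663*k^2*l^2 + 104*k*l^3 + 6*l^4)/(216000*k^9 + 561600*k^8*l + 627120*k^7*l^2 + 394768*k^6*l^3 + 154596*k^5*l^4 + 39156*k^4*l^5 + 6433*k^3*l^6 + 663*k^2*l^7 + 39*k*l^8 + l^9)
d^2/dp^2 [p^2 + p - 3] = 2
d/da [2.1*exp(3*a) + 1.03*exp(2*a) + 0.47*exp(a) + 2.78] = (6.3*exp(2*a) + 2.06*exp(a) + 0.47)*exp(a)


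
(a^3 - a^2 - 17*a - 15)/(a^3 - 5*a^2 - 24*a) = (a^2 - 4*a - 5)/(a*(a - 8))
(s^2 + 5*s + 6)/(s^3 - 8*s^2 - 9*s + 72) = (s + 2)/(s^2 - 11*s + 24)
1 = 1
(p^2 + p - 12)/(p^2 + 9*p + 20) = (p - 3)/(p + 5)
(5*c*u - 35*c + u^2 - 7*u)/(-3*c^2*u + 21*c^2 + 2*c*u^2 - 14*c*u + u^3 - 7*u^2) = (5*c + u)/(-3*c^2 + 2*c*u + u^2)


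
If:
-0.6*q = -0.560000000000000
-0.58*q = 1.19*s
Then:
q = 0.93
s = -0.45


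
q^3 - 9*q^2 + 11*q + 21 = (q - 7)*(q - 3)*(q + 1)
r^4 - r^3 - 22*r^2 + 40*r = r*(r - 4)*(r - 2)*(r + 5)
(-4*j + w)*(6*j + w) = -24*j^2 + 2*j*w + w^2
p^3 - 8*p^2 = p^2*(p - 8)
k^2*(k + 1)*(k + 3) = k^4 + 4*k^3 + 3*k^2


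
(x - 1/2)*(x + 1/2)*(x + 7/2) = x^3 + 7*x^2/2 - x/4 - 7/8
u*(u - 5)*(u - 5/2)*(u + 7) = u^4 - u^3/2 - 40*u^2 + 175*u/2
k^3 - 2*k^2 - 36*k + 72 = (k - 6)*(k - 2)*(k + 6)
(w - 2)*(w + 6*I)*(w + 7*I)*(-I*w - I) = -I*w^4 + 13*w^3 + I*w^3 - 13*w^2 + 44*I*w^2 - 26*w - 42*I*w - 84*I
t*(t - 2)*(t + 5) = t^3 + 3*t^2 - 10*t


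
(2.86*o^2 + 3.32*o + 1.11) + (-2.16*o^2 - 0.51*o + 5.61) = 0.7*o^2 + 2.81*o + 6.72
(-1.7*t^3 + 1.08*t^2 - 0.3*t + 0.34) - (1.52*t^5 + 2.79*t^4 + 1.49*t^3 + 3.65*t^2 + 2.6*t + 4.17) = -1.52*t^5 - 2.79*t^4 - 3.19*t^3 - 2.57*t^2 - 2.9*t - 3.83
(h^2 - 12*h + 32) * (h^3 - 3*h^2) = h^5 - 15*h^4 + 68*h^3 - 96*h^2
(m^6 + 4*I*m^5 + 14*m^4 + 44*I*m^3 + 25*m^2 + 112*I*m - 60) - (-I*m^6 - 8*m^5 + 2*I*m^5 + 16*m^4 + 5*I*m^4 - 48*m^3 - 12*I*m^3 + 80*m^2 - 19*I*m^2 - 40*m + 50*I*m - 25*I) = m^6 + I*m^6 + 8*m^5 + 2*I*m^5 - 2*m^4 - 5*I*m^4 + 48*m^3 + 56*I*m^3 - 55*m^2 + 19*I*m^2 + 40*m + 62*I*m - 60 + 25*I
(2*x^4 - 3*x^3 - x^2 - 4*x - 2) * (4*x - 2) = 8*x^5 - 16*x^4 + 2*x^3 - 14*x^2 + 4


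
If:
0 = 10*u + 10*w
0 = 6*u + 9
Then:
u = -3/2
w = 3/2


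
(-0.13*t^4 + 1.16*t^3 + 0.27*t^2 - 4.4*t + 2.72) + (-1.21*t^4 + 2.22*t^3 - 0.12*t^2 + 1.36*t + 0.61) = -1.34*t^4 + 3.38*t^3 + 0.15*t^2 - 3.04*t + 3.33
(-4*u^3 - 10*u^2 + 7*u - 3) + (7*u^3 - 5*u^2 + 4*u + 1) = 3*u^3 - 15*u^2 + 11*u - 2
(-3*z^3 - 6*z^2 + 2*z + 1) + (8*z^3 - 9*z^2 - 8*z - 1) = 5*z^3 - 15*z^2 - 6*z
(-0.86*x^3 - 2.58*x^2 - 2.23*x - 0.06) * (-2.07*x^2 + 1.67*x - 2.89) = 1.7802*x^5 + 3.9044*x^4 + 2.7929*x^3 + 3.8563*x^2 + 6.3445*x + 0.1734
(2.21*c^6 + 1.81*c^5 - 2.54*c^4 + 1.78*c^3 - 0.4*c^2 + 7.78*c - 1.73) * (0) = 0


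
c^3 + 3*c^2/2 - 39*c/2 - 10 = (c - 4)*(c + 1/2)*(c + 5)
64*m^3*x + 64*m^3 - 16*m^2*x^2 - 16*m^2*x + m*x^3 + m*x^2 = (-8*m + x)^2*(m*x + m)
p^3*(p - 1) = p^4 - p^3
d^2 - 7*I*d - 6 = (d - 6*I)*(d - I)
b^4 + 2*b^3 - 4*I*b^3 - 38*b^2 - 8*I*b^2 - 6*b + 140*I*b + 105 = (b - 5)*(b + 7)*(b - 3*I)*(b - I)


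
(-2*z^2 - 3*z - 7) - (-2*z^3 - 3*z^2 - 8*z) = 2*z^3 + z^2 + 5*z - 7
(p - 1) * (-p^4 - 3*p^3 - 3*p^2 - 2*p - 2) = -p^5 - 2*p^4 + p^2 + 2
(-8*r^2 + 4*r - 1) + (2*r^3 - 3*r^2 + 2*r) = 2*r^3 - 11*r^2 + 6*r - 1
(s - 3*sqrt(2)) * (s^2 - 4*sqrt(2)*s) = s^3 - 7*sqrt(2)*s^2 + 24*s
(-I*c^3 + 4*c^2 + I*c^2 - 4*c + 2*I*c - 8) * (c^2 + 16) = -I*c^5 + 4*c^4 + I*c^4 - 4*c^3 - 14*I*c^3 + 56*c^2 + 16*I*c^2 - 64*c + 32*I*c - 128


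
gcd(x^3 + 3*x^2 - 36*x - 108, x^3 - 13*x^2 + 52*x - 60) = x - 6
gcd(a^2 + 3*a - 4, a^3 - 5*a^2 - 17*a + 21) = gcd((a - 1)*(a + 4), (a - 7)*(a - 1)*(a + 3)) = a - 1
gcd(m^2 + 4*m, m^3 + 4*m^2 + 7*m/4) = m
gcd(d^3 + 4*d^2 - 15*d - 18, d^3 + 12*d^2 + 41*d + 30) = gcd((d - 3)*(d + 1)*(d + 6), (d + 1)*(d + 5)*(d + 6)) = d^2 + 7*d + 6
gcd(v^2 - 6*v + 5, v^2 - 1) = v - 1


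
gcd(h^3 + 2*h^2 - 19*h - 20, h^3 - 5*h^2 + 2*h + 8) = h^2 - 3*h - 4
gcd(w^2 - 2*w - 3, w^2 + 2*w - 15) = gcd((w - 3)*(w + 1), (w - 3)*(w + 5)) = w - 3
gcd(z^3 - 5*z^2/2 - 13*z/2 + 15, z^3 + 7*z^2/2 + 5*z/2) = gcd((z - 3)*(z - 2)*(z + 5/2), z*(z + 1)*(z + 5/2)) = z + 5/2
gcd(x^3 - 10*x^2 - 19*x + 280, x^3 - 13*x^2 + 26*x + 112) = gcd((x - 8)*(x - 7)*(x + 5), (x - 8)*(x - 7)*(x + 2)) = x^2 - 15*x + 56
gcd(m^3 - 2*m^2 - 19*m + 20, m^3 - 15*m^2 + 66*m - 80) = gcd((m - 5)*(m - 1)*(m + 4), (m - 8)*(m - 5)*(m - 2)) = m - 5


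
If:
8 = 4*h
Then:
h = 2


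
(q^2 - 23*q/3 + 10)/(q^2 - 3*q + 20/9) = 3*(q - 6)/(3*q - 4)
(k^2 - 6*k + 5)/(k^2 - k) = (k - 5)/k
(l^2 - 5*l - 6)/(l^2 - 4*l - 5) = (l - 6)/(l - 5)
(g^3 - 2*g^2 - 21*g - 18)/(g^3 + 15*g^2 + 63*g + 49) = (g^2 - 3*g - 18)/(g^2 + 14*g + 49)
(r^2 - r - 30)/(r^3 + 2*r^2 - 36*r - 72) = (r + 5)/(r^2 + 8*r + 12)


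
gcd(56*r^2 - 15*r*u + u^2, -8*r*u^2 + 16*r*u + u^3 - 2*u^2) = 8*r - u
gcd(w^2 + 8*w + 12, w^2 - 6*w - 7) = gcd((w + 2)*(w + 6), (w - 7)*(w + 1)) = 1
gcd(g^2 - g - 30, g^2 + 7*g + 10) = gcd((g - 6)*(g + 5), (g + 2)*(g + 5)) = g + 5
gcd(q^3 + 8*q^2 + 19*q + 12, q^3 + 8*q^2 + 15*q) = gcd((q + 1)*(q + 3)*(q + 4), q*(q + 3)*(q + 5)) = q + 3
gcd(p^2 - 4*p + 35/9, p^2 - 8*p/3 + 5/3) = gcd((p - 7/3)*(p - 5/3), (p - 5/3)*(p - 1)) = p - 5/3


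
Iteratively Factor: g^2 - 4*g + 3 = (g - 1)*(g - 3)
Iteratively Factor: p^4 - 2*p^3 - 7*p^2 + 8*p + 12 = (p - 3)*(p^3 + p^2 - 4*p - 4) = (p - 3)*(p + 2)*(p^2 - p - 2) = (p - 3)*(p - 2)*(p + 2)*(p + 1)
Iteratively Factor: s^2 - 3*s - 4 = (s + 1)*(s - 4)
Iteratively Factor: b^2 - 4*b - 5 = (b + 1)*(b - 5)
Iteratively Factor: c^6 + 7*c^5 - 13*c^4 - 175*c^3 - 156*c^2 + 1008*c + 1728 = (c + 4)*(c^5 + 3*c^4 - 25*c^3 - 75*c^2 + 144*c + 432) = (c - 4)*(c + 4)*(c^4 + 7*c^3 + 3*c^2 - 63*c - 108) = (c - 4)*(c + 3)*(c + 4)*(c^3 + 4*c^2 - 9*c - 36) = (c - 4)*(c - 3)*(c + 3)*(c + 4)*(c^2 + 7*c + 12) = (c - 4)*(c - 3)*(c + 3)*(c + 4)^2*(c + 3)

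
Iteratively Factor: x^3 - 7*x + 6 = (x - 2)*(x^2 + 2*x - 3) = (x - 2)*(x - 1)*(x + 3)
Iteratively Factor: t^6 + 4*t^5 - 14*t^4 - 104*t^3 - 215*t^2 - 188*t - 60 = (t - 5)*(t^5 + 9*t^4 + 31*t^3 + 51*t^2 + 40*t + 12) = (t - 5)*(t + 2)*(t^4 + 7*t^3 + 17*t^2 + 17*t + 6) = (t - 5)*(t + 2)^2*(t^3 + 5*t^2 + 7*t + 3) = (t - 5)*(t + 1)*(t + 2)^2*(t^2 + 4*t + 3) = (t - 5)*(t + 1)^2*(t + 2)^2*(t + 3)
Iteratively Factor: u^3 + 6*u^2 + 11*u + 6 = (u + 2)*(u^2 + 4*u + 3) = (u + 2)*(u + 3)*(u + 1)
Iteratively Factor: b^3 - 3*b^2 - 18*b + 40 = (b - 2)*(b^2 - b - 20) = (b - 5)*(b - 2)*(b + 4)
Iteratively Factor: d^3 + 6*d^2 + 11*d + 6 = (d + 3)*(d^2 + 3*d + 2) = (d + 2)*(d + 3)*(d + 1)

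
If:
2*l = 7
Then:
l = 7/2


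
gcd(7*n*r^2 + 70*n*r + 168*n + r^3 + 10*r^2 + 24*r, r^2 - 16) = r + 4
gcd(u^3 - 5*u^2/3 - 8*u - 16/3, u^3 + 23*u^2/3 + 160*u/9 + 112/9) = u + 4/3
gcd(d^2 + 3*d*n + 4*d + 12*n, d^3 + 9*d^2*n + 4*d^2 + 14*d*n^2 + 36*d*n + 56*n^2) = d + 4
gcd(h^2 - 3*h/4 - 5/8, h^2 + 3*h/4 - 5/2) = h - 5/4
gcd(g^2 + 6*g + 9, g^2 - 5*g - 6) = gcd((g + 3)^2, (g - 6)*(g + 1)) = 1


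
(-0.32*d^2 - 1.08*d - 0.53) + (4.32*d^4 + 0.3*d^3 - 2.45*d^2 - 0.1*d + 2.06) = 4.32*d^4 + 0.3*d^3 - 2.77*d^2 - 1.18*d + 1.53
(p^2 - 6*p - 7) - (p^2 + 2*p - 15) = 8 - 8*p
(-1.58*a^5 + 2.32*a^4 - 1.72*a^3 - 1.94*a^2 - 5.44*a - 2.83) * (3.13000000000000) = -4.9454*a^5 + 7.2616*a^4 - 5.3836*a^3 - 6.0722*a^2 - 17.0272*a - 8.8579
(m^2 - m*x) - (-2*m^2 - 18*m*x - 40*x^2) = 3*m^2 + 17*m*x + 40*x^2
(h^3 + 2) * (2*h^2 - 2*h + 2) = 2*h^5 - 2*h^4 + 2*h^3 + 4*h^2 - 4*h + 4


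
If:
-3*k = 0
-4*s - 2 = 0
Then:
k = 0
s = -1/2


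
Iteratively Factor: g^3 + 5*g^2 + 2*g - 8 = (g + 4)*(g^2 + g - 2) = (g + 2)*(g + 4)*(g - 1)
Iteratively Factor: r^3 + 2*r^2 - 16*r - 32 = (r - 4)*(r^2 + 6*r + 8) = (r - 4)*(r + 4)*(r + 2)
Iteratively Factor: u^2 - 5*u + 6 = (u - 2)*(u - 3)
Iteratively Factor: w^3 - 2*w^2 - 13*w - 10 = (w + 2)*(w^2 - 4*w - 5) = (w + 1)*(w + 2)*(w - 5)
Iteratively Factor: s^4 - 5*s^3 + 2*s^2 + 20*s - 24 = (s - 3)*(s^3 - 2*s^2 - 4*s + 8) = (s - 3)*(s - 2)*(s^2 - 4) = (s - 3)*(s - 2)^2*(s + 2)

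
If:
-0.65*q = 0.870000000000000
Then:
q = -1.34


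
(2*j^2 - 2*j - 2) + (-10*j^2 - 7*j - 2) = -8*j^2 - 9*j - 4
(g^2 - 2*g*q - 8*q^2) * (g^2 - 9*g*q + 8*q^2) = g^4 - 11*g^3*q + 18*g^2*q^2 + 56*g*q^3 - 64*q^4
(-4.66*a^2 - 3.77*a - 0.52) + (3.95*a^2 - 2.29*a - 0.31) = -0.71*a^2 - 6.06*a - 0.83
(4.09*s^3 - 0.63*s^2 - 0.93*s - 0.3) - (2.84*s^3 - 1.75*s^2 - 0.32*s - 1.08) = 1.25*s^3 + 1.12*s^2 - 0.61*s + 0.78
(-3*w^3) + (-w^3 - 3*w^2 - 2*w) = -4*w^3 - 3*w^2 - 2*w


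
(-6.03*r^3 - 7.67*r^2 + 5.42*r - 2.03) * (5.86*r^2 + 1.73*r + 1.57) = -35.3358*r^5 - 55.3781*r^4 + 9.025*r^3 - 14.5611*r^2 + 4.9975*r - 3.1871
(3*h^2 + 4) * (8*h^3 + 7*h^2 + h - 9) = 24*h^5 + 21*h^4 + 35*h^3 + h^2 + 4*h - 36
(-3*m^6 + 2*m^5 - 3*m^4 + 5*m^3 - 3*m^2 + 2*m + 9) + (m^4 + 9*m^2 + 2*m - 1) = -3*m^6 + 2*m^5 - 2*m^4 + 5*m^3 + 6*m^2 + 4*m + 8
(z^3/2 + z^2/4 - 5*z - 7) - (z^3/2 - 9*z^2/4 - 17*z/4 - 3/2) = 5*z^2/2 - 3*z/4 - 11/2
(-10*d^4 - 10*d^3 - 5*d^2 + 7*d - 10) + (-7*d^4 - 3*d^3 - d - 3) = -17*d^4 - 13*d^3 - 5*d^2 + 6*d - 13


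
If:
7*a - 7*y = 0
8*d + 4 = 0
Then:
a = y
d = -1/2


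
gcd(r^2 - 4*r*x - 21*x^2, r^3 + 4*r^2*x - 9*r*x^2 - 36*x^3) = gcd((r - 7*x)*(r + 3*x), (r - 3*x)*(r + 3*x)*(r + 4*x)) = r + 3*x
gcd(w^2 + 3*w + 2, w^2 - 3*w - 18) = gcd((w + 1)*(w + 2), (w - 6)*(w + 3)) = 1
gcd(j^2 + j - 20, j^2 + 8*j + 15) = j + 5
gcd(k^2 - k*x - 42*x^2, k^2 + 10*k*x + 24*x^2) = k + 6*x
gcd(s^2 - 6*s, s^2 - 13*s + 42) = s - 6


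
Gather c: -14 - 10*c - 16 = -10*c - 30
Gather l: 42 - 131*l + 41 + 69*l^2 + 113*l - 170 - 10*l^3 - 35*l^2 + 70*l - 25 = -10*l^3 + 34*l^2 + 52*l - 112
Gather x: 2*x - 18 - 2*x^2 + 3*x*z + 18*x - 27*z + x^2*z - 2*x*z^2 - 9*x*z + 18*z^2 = x^2*(z - 2) + x*(-2*z^2 - 6*z + 20) + 18*z^2 - 27*z - 18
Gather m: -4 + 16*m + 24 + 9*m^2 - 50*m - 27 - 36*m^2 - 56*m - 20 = -27*m^2 - 90*m - 27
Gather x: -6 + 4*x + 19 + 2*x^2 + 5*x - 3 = 2*x^2 + 9*x + 10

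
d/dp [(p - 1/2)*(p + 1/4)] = 2*p - 1/4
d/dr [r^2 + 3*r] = 2*r + 3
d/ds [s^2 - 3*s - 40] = 2*s - 3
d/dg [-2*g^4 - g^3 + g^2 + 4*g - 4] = -8*g^3 - 3*g^2 + 2*g + 4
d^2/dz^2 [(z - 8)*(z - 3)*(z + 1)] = 6*z - 20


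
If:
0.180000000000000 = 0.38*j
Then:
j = 0.47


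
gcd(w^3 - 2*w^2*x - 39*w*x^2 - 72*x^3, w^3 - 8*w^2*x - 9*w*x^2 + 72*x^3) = -w^2 + 5*w*x + 24*x^2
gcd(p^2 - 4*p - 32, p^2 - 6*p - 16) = p - 8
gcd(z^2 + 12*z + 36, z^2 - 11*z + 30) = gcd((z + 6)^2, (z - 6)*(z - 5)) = 1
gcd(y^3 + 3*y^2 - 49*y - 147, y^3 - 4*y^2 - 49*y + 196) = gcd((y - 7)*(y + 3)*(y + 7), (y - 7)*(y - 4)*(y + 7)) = y^2 - 49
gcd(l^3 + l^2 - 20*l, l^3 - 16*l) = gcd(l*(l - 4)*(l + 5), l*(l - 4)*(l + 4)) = l^2 - 4*l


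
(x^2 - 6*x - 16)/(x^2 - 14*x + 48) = (x + 2)/(x - 6)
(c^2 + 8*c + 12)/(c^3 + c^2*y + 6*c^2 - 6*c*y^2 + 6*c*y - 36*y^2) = (-c - 2)/(-c^2 - c*y + 6*y^2)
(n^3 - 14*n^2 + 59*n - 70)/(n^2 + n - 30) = (n^2 - 9*n + 14)/(n + 6)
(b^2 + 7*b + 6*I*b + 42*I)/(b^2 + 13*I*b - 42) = (b + 7)/(b + 7*I)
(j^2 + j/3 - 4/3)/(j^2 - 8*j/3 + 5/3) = (3*j + 4)/(3*j - 5)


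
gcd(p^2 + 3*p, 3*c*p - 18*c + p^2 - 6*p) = 1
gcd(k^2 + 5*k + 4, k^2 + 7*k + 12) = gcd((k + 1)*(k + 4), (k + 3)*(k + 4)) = k + 4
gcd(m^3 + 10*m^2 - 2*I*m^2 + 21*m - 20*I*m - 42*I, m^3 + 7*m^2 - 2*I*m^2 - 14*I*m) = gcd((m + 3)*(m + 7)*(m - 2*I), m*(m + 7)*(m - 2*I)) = m^2 + m*(7 - 2*I) - 14*I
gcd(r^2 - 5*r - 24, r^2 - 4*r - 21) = r + 3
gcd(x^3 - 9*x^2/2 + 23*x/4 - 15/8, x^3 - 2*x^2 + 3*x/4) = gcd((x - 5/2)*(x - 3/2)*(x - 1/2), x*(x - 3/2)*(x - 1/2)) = x^2 - 2*x + 3/4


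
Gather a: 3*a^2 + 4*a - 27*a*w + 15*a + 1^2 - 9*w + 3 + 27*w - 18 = 3*a^2 + a*(19 - 27*w) + 18*w - 14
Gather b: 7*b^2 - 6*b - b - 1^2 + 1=7*b^2 - 7*b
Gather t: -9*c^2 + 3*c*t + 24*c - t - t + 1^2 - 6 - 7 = -9*c^2 + 24*c + t*(3*c - 2) - 12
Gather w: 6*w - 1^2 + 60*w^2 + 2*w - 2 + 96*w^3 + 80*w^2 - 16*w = 96*w^3 + 140*w^2 - 8*w - 3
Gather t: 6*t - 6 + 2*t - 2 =8*t - 8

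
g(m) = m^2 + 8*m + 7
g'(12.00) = 32.00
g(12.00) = 247.00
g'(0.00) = 8.00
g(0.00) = 7.00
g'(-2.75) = 2.50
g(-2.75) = -7.44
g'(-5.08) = -2.16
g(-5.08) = -7.83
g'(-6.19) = -4.38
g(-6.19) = -4.20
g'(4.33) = 16.66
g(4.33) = 60.39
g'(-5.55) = -3.10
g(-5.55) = -6.60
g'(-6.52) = -5.04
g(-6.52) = -2.65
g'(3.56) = 15.12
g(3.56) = 48.15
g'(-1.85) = 4.30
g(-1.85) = -4.38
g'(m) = 2*m + 8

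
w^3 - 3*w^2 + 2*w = w*(w - 2)*(w - 1)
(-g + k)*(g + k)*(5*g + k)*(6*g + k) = -30*g^4 - 11*g^3*k + 29*g^2*k^2 + 11*g*k^3 + k^4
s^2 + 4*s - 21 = (s - 3)*(s + 7)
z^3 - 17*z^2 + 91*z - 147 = (z - 7)^2*(z - 3)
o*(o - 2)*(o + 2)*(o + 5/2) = o^4 + 5*o^3/2 - 4*o^2 - 10*o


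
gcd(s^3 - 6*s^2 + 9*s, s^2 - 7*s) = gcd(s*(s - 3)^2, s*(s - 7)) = s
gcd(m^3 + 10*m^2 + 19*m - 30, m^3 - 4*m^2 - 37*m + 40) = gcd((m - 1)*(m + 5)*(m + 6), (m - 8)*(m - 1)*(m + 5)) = m^2 + 4*m - 5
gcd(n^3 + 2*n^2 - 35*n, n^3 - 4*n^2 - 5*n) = n^2 - 5*n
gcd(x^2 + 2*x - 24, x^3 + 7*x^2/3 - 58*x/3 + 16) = x + 6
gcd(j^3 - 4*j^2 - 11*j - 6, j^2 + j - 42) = j - 6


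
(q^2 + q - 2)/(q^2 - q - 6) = (q - 1)/(q - 3)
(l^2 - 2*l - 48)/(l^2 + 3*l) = (l^2 - 2*l - 48)/(l*(l + 3))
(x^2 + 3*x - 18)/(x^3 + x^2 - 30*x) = (x - 3)/(x*(x - 5))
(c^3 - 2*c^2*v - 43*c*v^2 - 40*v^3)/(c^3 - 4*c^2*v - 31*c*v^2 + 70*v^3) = (c^2 - 7*c*v - 8*v^2)/(c^2 - 9*c*v + 14*v^2)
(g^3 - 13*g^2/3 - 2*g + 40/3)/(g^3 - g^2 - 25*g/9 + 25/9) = 3*(g^2 - 6*g + 8)/(3*g^2 - 8*g + 5)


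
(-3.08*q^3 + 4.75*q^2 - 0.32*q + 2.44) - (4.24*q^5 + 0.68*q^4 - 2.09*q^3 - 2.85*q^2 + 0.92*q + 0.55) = -4.24*q^5 - 0.68*q^4 - 0.99*q^3 + 7.6*q^2 - 1.24*q + 1.89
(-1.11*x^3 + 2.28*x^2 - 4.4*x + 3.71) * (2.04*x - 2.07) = -2.2644*x^4 + 6.9489*x^3 - 13.6956*x^2 + 16.6764*x - 7.6797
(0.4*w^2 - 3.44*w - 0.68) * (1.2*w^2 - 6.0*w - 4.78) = 0.48*w^4 - 6.528*w^3 + 17.912*w^2 + 20.5232*w + 3.2504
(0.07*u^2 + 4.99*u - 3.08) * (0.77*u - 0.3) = 0.0539*u^3 + 3.8213*u^2 - 3.8686*u + 0.924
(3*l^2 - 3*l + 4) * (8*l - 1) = 24*l^3 - 27*l^2 + 35*l - 4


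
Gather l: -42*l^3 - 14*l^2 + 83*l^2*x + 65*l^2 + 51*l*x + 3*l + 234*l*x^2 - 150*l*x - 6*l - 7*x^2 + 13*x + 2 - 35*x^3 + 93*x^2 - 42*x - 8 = -42*l^3 + l^2*(83*x + 51) + l*(234*x^2 - 99*x - 3) - 35*x^3 + 86*x^2 - 29*x - 6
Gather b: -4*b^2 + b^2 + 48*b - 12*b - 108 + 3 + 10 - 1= -3*b^2 + 36*b - 96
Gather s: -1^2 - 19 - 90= -110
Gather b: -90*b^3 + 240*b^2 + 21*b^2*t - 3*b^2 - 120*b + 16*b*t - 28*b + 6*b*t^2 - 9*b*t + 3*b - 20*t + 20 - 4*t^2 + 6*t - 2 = -90*b^3 + b^2*(21*t + 237) + b*(6*t^2 + 7*t - 145) - 4*t^2 - 14*t + 18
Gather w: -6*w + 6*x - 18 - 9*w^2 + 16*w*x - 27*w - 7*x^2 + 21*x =-9*w^2 + w*(16*x - 33) - 7*x^2 + 27*x - 18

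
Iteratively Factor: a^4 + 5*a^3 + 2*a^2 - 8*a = (a + 4)*(a^3 + a^2 - 2*a) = a*(a + 4)*(a^2 + a - 2) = a*(a - 1)*(a + 4)*(a + 2)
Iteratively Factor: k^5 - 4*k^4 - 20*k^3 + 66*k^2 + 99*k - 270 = (k + 3)*(k^4 - 7*k^3 + k^2 + 63*k - 90) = (k - 3)*(k + 3)*(k^3 - 4*k^2 - 11*k + 30) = (k - 3)*(k + 3)^2*(k^2 - 7*k + 10) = (k - 3)*(k - 2)*(k + 3)^2*(k - 5)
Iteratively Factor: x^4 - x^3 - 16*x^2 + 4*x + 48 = (x + 2)*(x^3 - 3*x^2 - 10*x + 24) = (x + 2)*(x + 3)*(x^2 - 6*x + 8) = (x - 2)*(x + 2)*(x + 3)*(x - 4)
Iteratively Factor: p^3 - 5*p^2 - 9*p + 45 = (p + 3)*(p^2 - 8*p + 15) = (p - 5)*(p + 3)*(p - 3)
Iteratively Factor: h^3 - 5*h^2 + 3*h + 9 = (h - 3)*(h^2 - 2*h - 3) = (h - 3)*(h + 1)*(h - 3)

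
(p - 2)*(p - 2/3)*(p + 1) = p^3 - 5*p^2/3 - 4*p/3 + 4/3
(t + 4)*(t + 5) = t^2 + 9*t + 20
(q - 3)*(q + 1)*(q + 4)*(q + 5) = q^4 + 7*q^3 - q^2 - 67*q - 60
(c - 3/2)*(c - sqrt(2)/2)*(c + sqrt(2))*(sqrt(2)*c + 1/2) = sqrt(2)*c^4 - 3*sqrt(2)*c^3/2 + 3*c^3/2 - 9*c^2/4 - 3*sqrt(2)*c^2/4 - c/2 + 9*sqrt(2)*c/8 + 3/4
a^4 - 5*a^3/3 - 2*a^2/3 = a^2*(a - 2)*(a + 1/3)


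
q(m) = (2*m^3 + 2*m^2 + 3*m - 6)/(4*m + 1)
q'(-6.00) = -5.57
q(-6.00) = 16.70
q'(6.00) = 6.42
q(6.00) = 20.64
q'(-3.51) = -2.98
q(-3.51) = 6.01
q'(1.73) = 2.53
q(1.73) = 1.96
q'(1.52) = 2.43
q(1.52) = 1.44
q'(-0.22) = 1849.11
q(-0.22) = -54.87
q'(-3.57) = -3.04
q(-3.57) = 6.19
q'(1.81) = 2.58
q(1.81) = 2.17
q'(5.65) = 6.07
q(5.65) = 18.45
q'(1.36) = 2.38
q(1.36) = 1.06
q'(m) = (6*m^2 + 4*m + 3)/(4*m + 1) - 4*(2*m^3 + 2*m^2 + 3*m - 6)/(4*m + 1)^2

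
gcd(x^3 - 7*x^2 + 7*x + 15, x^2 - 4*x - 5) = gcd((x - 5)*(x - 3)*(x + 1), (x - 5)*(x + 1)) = x^2 - 4*x - 5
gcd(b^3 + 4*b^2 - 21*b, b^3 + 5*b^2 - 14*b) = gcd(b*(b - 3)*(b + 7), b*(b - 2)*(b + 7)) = b^2 + 7*b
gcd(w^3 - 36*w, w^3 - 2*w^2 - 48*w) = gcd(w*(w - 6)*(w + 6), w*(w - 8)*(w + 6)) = w^2 + 6*w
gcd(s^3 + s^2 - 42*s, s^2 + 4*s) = s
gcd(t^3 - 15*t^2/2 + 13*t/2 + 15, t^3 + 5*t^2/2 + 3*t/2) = t + 1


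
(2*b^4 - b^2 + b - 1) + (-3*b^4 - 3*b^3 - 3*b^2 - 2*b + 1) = -b^4 - 3*b^3 - 4*b^2 - b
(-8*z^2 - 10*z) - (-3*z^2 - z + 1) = -5*z^2 - 9*z - 1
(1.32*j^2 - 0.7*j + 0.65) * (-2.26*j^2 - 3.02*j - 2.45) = -2.9832*j^4 - 2.4044*j^3 - 2.589*j^2 - 0.248*j - 1.5925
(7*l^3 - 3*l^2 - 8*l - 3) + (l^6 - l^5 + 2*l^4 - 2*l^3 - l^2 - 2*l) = l^6 - l^5 + 2*l^4 + 5*l^3 - 4*l^2 - 10*l - 3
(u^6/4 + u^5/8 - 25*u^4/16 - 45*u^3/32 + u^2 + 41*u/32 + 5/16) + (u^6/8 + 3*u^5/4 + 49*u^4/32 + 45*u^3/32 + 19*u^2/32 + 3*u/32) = 3*u^6/8 + 7*u^5/8 - u^4/32 + 51*u^2/32 + 11*u/8 + 5/16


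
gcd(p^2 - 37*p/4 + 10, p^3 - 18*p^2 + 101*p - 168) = p - 8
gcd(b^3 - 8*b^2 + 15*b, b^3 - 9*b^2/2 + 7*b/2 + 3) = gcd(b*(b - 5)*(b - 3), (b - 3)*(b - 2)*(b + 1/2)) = b - 3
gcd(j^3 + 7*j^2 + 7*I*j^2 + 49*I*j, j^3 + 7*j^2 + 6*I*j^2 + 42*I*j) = j^2 + 7*j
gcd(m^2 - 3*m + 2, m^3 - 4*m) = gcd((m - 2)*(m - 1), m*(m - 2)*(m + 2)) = m - 2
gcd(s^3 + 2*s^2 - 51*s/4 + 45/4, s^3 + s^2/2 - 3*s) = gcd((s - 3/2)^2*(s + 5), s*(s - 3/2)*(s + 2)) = s - 3/2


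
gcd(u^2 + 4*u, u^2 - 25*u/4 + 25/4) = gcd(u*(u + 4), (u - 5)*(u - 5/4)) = 1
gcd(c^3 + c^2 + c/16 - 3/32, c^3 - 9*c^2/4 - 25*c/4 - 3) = c + 3/4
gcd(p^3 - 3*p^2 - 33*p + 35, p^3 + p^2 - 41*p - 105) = p^2 - 2*p - 35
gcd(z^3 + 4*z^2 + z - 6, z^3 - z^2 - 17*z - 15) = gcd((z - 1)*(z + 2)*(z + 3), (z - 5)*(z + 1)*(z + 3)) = z + 3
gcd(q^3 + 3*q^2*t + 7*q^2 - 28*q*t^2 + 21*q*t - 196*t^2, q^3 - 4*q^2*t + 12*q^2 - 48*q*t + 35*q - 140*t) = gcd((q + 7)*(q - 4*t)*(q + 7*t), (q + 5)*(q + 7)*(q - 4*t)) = q^2 - 4*q*t + 7*q - 28*t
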